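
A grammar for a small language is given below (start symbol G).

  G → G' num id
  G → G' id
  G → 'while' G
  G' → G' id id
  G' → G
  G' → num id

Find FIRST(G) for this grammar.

From G → G' num id: add FIRST(G') = { 'while', num }.
From G → G' id: add FIRST(G') = { 'while', num }.
G → 'while' G contributes {'while'}.
Union: FIRST(G) = { 'while', num }.

{ 'while', num }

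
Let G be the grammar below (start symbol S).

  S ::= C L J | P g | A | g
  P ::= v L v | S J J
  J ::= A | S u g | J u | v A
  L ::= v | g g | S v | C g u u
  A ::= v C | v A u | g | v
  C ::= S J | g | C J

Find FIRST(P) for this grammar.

{ g, v }

P ::= v L v contributes {v}.
From P ::= S J J: add FIRST(S) = { g, v }.
Union: FIRST(P) = { g, v }.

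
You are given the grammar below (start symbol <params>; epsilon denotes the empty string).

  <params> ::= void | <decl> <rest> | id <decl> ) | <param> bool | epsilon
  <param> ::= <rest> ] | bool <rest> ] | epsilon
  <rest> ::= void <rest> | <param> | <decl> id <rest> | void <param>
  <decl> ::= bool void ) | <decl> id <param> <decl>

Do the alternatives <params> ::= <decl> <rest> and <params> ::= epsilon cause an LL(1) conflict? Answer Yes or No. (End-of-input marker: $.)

FIRST(<decl> <rest>) = { bool } and FIRST(epsilon) = { epsilon }.
The second is nullable but FOLLOW(<params>) = { $ } is disjoint from FIRST of the first.

No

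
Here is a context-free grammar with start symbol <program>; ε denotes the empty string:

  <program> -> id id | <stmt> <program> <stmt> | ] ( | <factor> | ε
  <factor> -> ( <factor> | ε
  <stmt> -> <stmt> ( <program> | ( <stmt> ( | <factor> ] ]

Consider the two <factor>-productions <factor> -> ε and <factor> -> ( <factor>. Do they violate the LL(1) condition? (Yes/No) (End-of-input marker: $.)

Yes

FIRST(ε) = { ε } and FIRST(( <factor>) = { ( }.
The first alternative is nullable and FOLLOW(<factor>) = { $, (, ], id } shares ( with FIRST of the second — conflict.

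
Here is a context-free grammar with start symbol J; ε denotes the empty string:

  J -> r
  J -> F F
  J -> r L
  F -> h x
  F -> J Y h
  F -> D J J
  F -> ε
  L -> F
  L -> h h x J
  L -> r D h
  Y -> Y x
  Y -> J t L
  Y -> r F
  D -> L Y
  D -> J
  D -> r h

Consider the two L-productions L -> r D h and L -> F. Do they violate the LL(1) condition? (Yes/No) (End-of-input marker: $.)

FIRST(r D h) = { r } and FIRST(F) = { h, r, t, ε }.
Both contain r, so the two alternatives are not disjoint — LL(1) conflict.

Yes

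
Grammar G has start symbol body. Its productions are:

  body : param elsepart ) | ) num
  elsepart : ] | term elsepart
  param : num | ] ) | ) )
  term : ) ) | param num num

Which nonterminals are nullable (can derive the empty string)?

No nonterminal has an empty production or an RHS whose symbols are all nullable.

{ } (none)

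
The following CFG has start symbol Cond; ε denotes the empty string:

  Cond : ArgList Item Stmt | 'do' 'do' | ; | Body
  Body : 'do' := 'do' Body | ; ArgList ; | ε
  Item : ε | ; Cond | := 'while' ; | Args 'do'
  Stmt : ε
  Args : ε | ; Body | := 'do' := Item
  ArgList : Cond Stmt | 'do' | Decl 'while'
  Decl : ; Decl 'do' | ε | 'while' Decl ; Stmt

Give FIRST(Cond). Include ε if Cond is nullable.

From Cond : ArgList Item Stmt: ArgList, Item, Stmt nullable, take FIRST(ArgList) ∪ FIRST(Item) ∪ FIRST(Stmt) = { 'do', 'while', :=, ; }; also ε since the whole RHS is nullable.
Cond : 'do' 'do' contributes {'do'}.
Cond : ; contributes {;}.
From Cond : Body: add FIRST(Body) = { 'do', ;, ε } (including ε since Body is nullable).
Union: FIRST(Cond) = { 'do', 'while', :=, ;, ε }.

{ 'do', 'while', :=, ;, ε }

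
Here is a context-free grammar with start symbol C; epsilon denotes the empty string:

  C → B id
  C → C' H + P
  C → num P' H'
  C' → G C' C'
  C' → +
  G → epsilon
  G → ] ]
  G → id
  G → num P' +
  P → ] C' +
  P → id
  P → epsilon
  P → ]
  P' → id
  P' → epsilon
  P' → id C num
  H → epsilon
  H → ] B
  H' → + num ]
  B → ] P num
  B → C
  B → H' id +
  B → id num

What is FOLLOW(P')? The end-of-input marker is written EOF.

In C → num P' H': add FIRST(H') = { + }.
In G → num P' +: add FIRST(+) = { + }.
Union: FOLLOW(P') = { + }.

{ + }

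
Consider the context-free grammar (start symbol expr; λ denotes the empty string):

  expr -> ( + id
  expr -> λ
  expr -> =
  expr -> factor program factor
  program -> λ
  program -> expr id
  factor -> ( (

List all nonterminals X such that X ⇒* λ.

Directly nullable (have an λ-production): expr, program.
No other nonterminal has a production whose RHS symbols are all nullable.

{ expr, program }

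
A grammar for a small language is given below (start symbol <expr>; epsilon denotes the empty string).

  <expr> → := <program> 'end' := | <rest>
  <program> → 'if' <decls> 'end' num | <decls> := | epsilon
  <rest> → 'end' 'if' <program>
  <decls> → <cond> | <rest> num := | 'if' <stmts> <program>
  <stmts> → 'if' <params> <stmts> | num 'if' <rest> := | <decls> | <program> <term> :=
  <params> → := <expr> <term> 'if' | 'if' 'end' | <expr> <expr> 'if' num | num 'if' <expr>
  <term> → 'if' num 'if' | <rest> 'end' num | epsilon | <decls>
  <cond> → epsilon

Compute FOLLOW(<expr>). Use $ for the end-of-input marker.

<expr> is the start symbol, so $ ∈ FOLLOW(<expr>).
In <params> → := <expr> <term> 'if': add FIRST(<term> 'if') = { 'end', 'if' }.
In <params> → <expr> <expr> 'if' num: add FIRST(<expr> 'if' num) = { 'end', := }.
In <params> → <expr> <expr> 'if' num: add FIRST('if' num) = { 'if' }.
In <params> → num 'if' <expr>: <expr> is at the end, add FOLLOW(<params>) = { 'end', 'if', :=, num }.
Union: FOLLOW(<expr>) = { $, 'end', 'if', :=, num }.

{ $, 'end', 'if', :=, num }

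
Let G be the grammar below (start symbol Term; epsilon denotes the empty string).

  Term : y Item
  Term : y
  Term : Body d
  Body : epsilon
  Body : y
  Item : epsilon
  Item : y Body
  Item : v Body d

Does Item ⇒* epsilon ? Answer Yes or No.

Item has an epsilon-production, so Item ⇒ epsilon.

Yes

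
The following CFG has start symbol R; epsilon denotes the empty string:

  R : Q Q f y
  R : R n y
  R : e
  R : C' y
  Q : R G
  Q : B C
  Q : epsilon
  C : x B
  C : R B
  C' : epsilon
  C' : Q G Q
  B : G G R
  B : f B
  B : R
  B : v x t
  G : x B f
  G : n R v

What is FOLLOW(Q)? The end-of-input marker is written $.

{ e, f, n, v, x, y }

In R : Q Q f y: add FIRST(Q f y) = { e, f, n, v, x, y }.
In R : Q Q f y: add FIRST(f y) = { f }.
In C' : Q G Q: add FIRST(G Q) = { n, x }.
In C' : Q G Q: Q is at the end, add FOLLOW(C') = { y }.
Union: FOLLOW(Q) = { e, f, n, v, x, y }.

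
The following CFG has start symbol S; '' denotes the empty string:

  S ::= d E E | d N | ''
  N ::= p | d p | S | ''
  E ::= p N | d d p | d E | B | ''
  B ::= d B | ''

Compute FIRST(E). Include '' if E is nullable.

{ d, p, '' }

E ::= p N contributes {p}.
E ::= d d p contributes {d}.
E ::= d E contributes {d}.
From E ::= B: add FIRST(B) = { d, '' } (including '' since B is nullable).
E ::= '' contributes ''.
Union: FIRST(E) = { d, p, '' }.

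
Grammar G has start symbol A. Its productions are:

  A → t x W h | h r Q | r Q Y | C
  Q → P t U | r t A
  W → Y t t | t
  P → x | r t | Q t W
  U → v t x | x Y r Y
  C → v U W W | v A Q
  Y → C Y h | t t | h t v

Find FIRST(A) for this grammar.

A → t x W h contributes {t}.
A → h r Q contributes {h}.
A → r Q Y contributes {r}.
From A → C: add FIRST(C) = { v }.
Union: FIRST(A) = { h, r, t, v }.

{ h, r, t, v }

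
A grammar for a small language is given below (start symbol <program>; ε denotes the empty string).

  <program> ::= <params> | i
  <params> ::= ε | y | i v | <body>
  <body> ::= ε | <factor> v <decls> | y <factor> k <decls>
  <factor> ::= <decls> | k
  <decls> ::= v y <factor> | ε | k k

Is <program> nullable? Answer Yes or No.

<program> ::= <params> and each of <params> is nullable, so <program> ⇒* ε.

Yes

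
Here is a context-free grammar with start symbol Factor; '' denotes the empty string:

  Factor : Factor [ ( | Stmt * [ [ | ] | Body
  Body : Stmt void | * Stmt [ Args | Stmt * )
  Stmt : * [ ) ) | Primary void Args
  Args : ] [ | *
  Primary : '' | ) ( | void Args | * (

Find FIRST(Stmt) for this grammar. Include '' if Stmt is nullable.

Stmt : * [ ) ) contributes {*}.
From Stmt : Primary void Args: Primary nullable, take FIRST(Primary) ∪ {void} = { ), *, void }.
Union: FIRST(Stmt) = { ), *, void }.

{ ), *, void }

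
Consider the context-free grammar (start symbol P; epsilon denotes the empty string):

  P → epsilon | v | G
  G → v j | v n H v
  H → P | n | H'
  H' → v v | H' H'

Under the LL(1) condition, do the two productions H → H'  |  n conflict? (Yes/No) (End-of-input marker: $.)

No

FIRST(H') = { v } and FIRST(n) = { n }.
The FIRST sets are disjoint and neither alternative is nullable — no conflict.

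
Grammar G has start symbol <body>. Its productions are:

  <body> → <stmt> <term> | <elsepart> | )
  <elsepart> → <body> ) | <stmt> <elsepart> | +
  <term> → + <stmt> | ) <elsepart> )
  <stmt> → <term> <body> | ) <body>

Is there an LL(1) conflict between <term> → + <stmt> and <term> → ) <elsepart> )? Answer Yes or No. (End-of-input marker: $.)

FIRST(+ <stmt>) = { + } and FIRST() <elsepart> )) = { ) }.
The FIRST sets are disjoint and neither alternative is nullable — no conflict.

No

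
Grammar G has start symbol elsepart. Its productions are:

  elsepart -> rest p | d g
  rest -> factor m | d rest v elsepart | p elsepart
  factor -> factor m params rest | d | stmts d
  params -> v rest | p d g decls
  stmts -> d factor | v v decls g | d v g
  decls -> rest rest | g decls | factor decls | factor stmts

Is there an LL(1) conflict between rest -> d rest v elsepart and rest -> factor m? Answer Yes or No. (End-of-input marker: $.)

FIRST(d rest v elsepart) = { d } and FIRST(factor m) = { d, v }.
Both contain d, so the two alternatives are not disjoint — LL(1) conflict.

Yes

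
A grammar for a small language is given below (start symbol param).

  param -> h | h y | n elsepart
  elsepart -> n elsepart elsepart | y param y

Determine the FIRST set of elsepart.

{ n, y }

elsepart -> n elsepart elsepart contributes {n}.
elsepart -> y param y contributes {y}.
Union: FIRST(elsepart) = { n, y }.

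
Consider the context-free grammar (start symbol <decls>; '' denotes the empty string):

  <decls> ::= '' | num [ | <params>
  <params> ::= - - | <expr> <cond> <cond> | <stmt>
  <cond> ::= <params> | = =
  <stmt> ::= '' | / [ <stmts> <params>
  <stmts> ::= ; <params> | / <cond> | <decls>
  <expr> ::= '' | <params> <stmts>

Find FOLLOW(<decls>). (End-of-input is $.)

<decls> is the start symbol, so $ ∈ FOLLOW(<decls>).
In <stmts> ::= <decls>: <decls> is at the end, add FOLLOW(<stmts>) = { $, -, /, ;, =, num }.
Union: FOLLOW(<decls>) = { $, -, /, ;, =, num }.

{ $, -, /, ;, =, num }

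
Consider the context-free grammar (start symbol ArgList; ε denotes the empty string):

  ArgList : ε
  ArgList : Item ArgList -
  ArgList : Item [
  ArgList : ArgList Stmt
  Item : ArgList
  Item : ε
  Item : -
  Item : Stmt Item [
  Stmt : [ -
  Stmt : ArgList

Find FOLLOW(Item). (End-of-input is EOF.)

In ArgList : Item ArgList -: add FIRST(ArgList -) = { -, [ }.
In ArgList : Item [: add FIRST([) = { [ }.
In Item : Stmt Item [: add FIRST([) = { [ }.
Union: FOLLOW(Item) = { -, [ }.

{ -, [ }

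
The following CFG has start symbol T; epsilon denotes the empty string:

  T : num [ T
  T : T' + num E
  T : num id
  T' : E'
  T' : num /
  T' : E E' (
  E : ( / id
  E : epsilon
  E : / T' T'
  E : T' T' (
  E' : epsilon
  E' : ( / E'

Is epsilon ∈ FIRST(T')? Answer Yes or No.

T' : E' and each of E' is nullable, so T' ⇒* epsilon.

Yes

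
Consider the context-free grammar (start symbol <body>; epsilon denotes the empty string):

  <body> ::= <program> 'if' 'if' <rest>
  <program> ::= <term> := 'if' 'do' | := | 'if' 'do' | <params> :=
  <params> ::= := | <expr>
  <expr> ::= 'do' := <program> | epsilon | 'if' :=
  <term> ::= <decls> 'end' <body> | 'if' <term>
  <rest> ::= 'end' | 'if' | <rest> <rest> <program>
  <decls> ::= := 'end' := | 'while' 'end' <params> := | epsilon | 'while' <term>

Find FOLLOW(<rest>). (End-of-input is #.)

{ #, 'do', 'end', 'if', 'while', := }

In <body> ::= <program> 'if' 'if' <rest>: <rest> is at the end, add FOLLOW(<body>) = { #, 'end', := }.
In <rest> ::= <rest> <rest> <program>: add FIRST(<rest> <program>) = { 'end', 'if' }.
In <rest> ::= <rest> <rest> <program>: add FIRST(<program>) = { 'do', 'end', 'if', 'while', := }.
Union: FOLLOW(<rest>) = { #, 'do', 'end', 'if', 'while', := }.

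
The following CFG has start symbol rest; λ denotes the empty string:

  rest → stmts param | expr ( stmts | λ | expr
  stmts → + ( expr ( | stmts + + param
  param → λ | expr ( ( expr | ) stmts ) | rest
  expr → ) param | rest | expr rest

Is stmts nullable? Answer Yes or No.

Nullable nonterminals: expr, param, rest.
No production of stmts has an RHS whose symbols are all nullable, so stmts is not nullable.

No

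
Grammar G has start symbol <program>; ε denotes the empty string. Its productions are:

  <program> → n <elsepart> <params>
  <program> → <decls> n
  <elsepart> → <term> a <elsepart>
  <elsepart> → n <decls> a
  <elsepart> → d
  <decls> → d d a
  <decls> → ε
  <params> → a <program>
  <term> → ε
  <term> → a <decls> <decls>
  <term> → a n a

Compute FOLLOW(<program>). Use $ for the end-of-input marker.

<program> is the start symbol, so $ ∈ FOLLOW(<program>).
In <params> → a <program>: <program> is at the end, add FOLLOW(<params>) = { $ }.
Union: FOLLOW(<program>) = { $ }.

{ $ }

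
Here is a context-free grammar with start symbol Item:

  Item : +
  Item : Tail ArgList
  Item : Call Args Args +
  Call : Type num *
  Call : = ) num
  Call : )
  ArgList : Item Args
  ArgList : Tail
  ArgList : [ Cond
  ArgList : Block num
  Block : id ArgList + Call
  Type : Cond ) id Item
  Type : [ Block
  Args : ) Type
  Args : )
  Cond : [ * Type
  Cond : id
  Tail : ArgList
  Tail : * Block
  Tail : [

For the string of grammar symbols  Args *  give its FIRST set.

{ ) }

Add FIRST(Args) = { ) }; Args is not nullable, stop.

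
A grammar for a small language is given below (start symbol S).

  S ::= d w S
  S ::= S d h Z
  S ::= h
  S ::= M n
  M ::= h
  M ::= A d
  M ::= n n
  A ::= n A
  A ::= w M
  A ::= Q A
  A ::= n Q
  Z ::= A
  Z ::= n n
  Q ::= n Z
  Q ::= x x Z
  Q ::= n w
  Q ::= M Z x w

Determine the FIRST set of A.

{ h, n, w, x }

A ::= n A contributes {n}.
A ::= w M contributes {w}.
From A ::= Q A: add FIRST(Q) = { h, n, w, x }.
A ::= n Q contributes {n}.
Union: FIRST(A) = { h, n, w, x }.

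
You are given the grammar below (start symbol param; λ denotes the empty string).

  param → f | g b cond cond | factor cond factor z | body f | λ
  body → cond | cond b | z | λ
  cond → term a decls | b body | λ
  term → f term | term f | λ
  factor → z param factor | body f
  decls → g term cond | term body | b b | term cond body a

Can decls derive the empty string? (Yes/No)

decls → term body and each of term, body is nullable, so decls ⇒* λ.

Yes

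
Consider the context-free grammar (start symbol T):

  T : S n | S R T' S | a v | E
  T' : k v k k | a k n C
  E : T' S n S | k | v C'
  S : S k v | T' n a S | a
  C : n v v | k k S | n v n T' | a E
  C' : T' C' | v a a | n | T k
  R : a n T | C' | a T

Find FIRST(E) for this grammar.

{ a, k, v }

From E : T' S n S: add FIRST(T') = { a, k }.
E : k contributes {k}.
E : v C' contributes {v}.
Union: FIRST(E) = { a, k, v }.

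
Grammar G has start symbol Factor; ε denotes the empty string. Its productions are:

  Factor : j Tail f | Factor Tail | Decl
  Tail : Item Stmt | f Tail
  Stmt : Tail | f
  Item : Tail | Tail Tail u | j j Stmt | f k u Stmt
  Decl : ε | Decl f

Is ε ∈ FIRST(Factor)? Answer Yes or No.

Yes

Factor : Decl and each of Decl is nullable, so Factor ⇒* ε.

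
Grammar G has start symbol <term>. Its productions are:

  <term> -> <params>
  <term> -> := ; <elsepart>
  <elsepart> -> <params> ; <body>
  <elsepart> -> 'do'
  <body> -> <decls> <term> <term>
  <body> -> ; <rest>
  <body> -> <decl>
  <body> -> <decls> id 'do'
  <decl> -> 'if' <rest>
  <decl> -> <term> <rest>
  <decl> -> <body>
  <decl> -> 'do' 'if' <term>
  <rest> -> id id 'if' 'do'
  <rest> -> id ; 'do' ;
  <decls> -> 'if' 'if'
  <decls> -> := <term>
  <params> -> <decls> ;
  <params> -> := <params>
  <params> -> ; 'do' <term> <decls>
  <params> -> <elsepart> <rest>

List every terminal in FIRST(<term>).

From <term> -> <params>: add FIRST(<params>) = { 'do', 'if', :=, ; }.
<term> -> := ; <elsepart> contributes {:=}.
Union: FIRST(<term>) = { 'do', 'if', :=, ; }.

{ 'do', 'if', :=, ; }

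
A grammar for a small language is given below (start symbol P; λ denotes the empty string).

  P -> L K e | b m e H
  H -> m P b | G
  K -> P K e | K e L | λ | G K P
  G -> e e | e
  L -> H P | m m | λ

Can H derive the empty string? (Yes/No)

No

Nullable nonterminals: K, L.
No production of H has an RHS whose symbols are all nullable, so H is not nullable.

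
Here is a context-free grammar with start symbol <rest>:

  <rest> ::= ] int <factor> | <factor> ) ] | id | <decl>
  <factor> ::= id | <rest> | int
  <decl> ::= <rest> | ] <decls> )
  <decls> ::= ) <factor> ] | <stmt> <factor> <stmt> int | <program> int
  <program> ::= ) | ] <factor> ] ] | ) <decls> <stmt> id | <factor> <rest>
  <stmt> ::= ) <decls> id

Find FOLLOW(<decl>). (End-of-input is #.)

{ #, ), ], id, int }

In <rest> ::= <decl>: <decl> is at the end, add FOLLOW(<rest>) = { #, ), ], id, int }.
Union: FOLLOW(<decl>) = { #, ), ], id, int }.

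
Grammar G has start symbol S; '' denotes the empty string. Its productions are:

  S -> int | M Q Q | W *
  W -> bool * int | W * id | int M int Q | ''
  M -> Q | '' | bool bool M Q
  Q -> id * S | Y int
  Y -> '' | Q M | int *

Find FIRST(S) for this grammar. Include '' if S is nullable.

{ *, bool, id, int }

S -> int contributes {int}.
From S -> M Q Q: M nullable, take FIRST(M) ∪ FIRST(Q) = { bool, id, int }.
From S -> W *: W nullable, take FIRST(W) ∪ {*} = { *, bool, int }.
Union: FIRST(S) = { *, bool, id, int }.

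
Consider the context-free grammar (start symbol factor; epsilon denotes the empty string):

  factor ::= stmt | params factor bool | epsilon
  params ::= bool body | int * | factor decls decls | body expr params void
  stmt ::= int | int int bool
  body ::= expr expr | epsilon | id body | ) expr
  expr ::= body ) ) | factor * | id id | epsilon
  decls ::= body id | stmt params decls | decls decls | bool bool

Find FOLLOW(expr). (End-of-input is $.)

{ ), *, bool, id, int, void }

In params ::= body expr params void: add FIRST(params void) = { ), *, bool, id, int }.
In body ::= expr expr: add FIRST(expr)\{epsilon} = { ), *, bool, id, int }.
  Since expr is nullable, also add FOLLOW(body) = { ), *, bool, id, int, void }.
In body ::= expr expr: expr is at the end, add FOLLOW(body) = { ), *, bool, id, int, void }.
In body ::= ) expr: expr is at the end, add FOLLOW(body) = { ), *, bool, id, int, void }.
Union: FOLLOW(expr) = { ), *, bool, id, int, void }.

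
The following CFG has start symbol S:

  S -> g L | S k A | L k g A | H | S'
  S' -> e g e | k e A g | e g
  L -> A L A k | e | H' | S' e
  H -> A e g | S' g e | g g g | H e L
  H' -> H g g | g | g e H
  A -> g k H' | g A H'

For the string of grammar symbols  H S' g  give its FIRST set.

{ e, g, k }

Add FIRST(H) = { e, g, k }; H is not nullable, stop.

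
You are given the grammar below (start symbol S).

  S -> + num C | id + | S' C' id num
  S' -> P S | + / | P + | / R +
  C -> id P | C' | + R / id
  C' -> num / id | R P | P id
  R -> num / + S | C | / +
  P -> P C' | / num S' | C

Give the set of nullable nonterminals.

{ } (none)

No nonterminal has an empty production or an RHS whose symbols are all nullable.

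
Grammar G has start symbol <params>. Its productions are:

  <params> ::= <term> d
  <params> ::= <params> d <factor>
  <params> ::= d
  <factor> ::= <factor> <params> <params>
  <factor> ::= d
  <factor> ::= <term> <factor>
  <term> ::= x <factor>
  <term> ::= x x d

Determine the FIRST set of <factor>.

{ d, x }

From <factor> ::= <factor> <params> <params>: add FIRST(<factor>) = { d, x }.
<factor> ::= d contributes {d}.
From <factor> ::= <term> <factor>: add FIRST(<term>) = { x }.
Union: FIRST(<factor>) = { d, x }.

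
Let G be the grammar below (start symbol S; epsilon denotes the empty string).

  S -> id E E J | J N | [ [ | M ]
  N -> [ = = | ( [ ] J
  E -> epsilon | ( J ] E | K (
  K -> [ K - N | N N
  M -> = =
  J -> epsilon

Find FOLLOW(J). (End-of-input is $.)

In S -> id E E J: J is at the end, add FOLLOW(S) = { $ }.
In S -> J N: add FIRST(N) = { (, [ }.
In N -> ( [ ] J: J is at the end, add FOLLOW(N) = { $, (, -, [ }.
In E -> ( J ] E: add FIRST(] E) = { ] }.
Union: FOLLOW(J) = { $, (, -, [, ] }.

{ $, (, -, [, ] }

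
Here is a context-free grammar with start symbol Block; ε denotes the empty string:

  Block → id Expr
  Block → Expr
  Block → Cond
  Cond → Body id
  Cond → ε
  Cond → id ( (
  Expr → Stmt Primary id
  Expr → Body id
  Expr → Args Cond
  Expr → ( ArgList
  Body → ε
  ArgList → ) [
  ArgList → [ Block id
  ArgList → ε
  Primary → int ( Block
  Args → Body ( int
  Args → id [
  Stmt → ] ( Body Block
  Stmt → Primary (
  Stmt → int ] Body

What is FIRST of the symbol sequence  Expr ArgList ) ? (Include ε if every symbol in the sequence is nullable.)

Add FIRST(Expr) = { (, ], id, int }; Expr is not nullable, stop.

{ (, ], id, int }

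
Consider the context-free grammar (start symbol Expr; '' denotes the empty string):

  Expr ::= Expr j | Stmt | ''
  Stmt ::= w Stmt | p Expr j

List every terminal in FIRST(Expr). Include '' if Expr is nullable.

From Expr ::= Expr j: Expr nullable, take FIRST(Expr) ∪ {j} = { j, p, w }.
From Expr ::= Stmt: add FIRST(Stmt) = { p, w }.
Expr ::= '' contributes ''.
Union: FIRST(Expr) = { j, p, w, '' }.

{ j, p, w, '' }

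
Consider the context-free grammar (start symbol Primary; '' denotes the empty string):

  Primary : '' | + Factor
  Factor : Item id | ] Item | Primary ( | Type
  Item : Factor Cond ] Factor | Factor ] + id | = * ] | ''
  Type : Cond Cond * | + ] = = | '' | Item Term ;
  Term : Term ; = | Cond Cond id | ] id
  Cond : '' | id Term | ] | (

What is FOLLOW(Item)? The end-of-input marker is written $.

In Factor : Item id: add FIRST(id) = { id }.
In Factor : ] Item: Item is at the end, add FOLLOW(Factor) = { $, (, ], id }.
In Type : Item Term ;: add FIRST(Term ;) = { (, ], id }.
Union: FOLLOW(Item) = { $, (, ], id }.

{ $, (, ], id }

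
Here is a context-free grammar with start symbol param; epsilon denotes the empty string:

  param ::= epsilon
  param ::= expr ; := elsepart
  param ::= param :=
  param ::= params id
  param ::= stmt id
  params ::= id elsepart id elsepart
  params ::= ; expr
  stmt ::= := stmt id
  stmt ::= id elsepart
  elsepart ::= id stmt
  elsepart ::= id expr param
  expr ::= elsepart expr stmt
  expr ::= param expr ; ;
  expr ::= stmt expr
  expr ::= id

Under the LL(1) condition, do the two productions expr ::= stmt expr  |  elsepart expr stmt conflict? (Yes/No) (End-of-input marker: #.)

Yes

FIRST(stmt expr) = { :=, id } and FIRST(elsepart expr stmt) = { id }.
Both contain id, so the two alternatives are not disjoint — LL(1) conflict.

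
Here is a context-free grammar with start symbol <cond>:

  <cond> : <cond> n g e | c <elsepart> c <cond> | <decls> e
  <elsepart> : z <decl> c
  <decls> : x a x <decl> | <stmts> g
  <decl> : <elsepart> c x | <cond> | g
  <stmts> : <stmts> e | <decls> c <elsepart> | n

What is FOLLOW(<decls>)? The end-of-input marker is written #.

{ c, e }

In <cond> : <decls> e: add FIRST(e) = { e }.
In <stmts> : <decls> c <elsepart>: add FIRST(c <elsepart>) = { c }.
Union: FOLLOW(<decls>) = { c, e }.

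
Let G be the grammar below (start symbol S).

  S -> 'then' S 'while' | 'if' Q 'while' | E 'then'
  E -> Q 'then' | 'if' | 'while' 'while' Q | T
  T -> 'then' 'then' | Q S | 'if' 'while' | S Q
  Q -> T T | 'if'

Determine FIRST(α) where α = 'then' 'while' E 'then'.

{ 'then' }

'then' is a terminal; add {'then'} and stop.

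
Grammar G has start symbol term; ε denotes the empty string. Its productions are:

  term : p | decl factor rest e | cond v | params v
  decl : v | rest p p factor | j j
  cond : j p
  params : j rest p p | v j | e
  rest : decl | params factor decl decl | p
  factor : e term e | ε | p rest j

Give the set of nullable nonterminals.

{ factor }

Directly nullable (have an ε-production): factor.
No other nonterminal has a production whose RHS symbols are all nullable.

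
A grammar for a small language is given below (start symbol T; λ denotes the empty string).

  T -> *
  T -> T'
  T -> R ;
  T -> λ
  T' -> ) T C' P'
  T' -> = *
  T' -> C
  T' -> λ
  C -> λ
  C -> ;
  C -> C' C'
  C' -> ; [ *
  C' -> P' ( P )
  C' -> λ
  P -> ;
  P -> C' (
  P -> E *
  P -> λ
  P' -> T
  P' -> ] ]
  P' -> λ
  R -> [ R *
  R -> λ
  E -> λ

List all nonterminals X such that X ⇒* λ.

Directly nullable (have an λ-production): T, T', C, C', P, P', R, E.

{ C, C', E, P, P', R, T, T' }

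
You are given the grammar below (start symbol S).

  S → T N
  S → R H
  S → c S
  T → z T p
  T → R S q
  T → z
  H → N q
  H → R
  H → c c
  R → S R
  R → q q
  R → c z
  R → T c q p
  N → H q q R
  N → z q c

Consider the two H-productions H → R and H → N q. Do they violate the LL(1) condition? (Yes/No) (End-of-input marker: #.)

Yes

FIRST(R) = { c, q, z } and FIRST(N q) = { c, q, z }.
Both contain c, so the two alternatives are not disjoint — LL(1) conflict.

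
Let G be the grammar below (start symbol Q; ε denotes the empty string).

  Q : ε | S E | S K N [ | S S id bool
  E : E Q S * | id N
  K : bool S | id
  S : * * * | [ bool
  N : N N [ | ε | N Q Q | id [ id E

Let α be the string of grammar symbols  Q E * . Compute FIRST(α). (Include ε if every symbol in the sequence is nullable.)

{ *, [, id }

Add FIRST(Q)\{ε} = { *, [ }; Q is nullable, continue.
Add FIRST(E) = { id }; E is not nullable, stop.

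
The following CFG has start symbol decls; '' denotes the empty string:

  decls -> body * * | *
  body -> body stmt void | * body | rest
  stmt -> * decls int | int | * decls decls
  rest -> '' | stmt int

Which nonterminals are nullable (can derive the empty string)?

{ body, rest }

Directly nullable (have an ''-production): rest.
body -> rest with every symbol nullable, so body is nullable.
No other nonterminal has a production whose RHS symbols are all nullable.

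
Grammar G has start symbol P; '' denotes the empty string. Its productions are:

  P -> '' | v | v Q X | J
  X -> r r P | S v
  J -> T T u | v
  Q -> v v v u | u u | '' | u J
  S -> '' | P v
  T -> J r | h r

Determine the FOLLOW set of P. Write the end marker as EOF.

{ EOF, v }

P is the start symbol, so EOF ∈ FOLLOW(P).
In X -> r r P: P is at the end, add FOLLOW(X) = { EOF, v }.
In S -> P v: add FIRST(v) = { v }.
Union: FOLLOW(P) = { EOF, v }.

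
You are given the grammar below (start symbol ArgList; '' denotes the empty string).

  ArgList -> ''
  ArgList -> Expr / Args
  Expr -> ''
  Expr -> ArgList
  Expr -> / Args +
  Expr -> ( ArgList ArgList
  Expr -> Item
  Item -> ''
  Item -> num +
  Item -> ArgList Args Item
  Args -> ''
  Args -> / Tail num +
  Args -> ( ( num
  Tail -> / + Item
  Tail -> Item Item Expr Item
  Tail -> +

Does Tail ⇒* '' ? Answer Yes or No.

Yes

Tail -> Item Item Expr Item and each of Item, Item, Expr, Item is nullable, so Tail ⇒* ''.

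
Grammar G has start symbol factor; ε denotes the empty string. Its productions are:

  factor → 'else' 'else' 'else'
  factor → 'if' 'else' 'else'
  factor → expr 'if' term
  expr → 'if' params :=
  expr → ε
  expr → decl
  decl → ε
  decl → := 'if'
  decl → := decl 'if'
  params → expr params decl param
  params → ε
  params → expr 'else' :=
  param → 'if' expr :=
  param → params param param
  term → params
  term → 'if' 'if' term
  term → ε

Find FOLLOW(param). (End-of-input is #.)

In params → expr params decl param: param is at the end, add FOLLOW(params) = { #, 'else', 'if', := }.
In param → params param param: add FIRST(param) = { 'else', 'if', := }.
In param → params param param: param is at the end, add FOLLOW(param) = { #, 'else', 'if', := }.
Union: FOLLOW(param) = { #, 'else', 'if', := }.

{ #, 'else', 'if', := }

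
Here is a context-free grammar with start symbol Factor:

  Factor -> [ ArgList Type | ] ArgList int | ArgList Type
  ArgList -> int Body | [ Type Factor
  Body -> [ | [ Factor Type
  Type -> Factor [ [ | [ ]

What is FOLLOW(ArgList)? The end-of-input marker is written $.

In Factor -> [ ArgList Type: add FIRST(Type) = { [, ], int }.
In Factor -> ] ArgList int: add FIRST(int) = { int }.
In Factor -> ArgList Type: add FIRST(Type) = { [, ], int }.
Union: FOLLOW(ArgList) = { [, ], int }.

{ [, ], int }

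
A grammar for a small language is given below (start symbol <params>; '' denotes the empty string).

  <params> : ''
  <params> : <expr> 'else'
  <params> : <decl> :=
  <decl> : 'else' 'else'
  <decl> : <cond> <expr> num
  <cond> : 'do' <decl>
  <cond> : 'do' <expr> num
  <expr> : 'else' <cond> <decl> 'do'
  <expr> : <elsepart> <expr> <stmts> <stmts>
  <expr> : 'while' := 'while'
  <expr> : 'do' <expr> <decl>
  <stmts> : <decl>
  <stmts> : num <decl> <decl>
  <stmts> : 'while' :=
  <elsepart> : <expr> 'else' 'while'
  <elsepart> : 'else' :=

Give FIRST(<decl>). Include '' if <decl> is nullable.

<decl> : 'else' 'else' contributes {'else'}.
From <decl> : <cond> <expr> num: add FIRST(<cond>) = { 'do' }.
Union: FIRST(<decl>) = { 'do', 'else' }.

{ 'do', 'else' }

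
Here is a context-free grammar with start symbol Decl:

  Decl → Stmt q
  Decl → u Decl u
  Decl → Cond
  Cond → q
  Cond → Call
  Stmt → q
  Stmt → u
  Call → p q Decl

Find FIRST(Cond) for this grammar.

Cond → q contributes {q}.
From Cond → Call: add FIRST(Call) = { p }.
Union: FIRST(Cond) = { p, q }.

{ p, q }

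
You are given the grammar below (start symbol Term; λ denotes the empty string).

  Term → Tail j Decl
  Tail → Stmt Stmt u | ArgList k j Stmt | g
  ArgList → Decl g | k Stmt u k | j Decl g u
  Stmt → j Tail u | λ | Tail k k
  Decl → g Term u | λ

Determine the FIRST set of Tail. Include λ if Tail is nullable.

From Tail → Stmt Stmt u: Stmt, Stmt nullable, take FIRST(Stmt) ∪ FIRST(Stmt) ∪ {u} = { g, j, k, u }.
From Tail → ArgList k j Stmt: add FIRST(ArgList) = { g, j, k }.
Tail → g contributes {g}.
Union: FIRST(Tail) = { g, j, k, u }.

{ g, j, k, u }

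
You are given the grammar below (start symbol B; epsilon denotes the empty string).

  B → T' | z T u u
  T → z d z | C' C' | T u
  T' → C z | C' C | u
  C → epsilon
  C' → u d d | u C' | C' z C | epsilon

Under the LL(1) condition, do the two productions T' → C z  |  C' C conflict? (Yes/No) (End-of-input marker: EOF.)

FIRST(C z) = { z } and FIRST(C' C) = { u, z, epsilon }.
Both contain z, so the two alternatives are not disjoint — LL(1) conflict.

Yes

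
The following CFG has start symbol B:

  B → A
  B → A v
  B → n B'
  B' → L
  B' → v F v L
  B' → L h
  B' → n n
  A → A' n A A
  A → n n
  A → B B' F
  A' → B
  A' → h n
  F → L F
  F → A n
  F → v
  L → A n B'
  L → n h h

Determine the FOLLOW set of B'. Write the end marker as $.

{ $, h, n, v }

In B → n B': B' is at the end, add FOLLOW(B) = { $, h, n, v }.
In A → B B' F: add FIRST(F) = { h, n, v }.
In L → A n B': B' is at the end, add FOLLOW(L) = { $, h, n, v }.
Union: FOLLOW(B') = { $, h, n, v }.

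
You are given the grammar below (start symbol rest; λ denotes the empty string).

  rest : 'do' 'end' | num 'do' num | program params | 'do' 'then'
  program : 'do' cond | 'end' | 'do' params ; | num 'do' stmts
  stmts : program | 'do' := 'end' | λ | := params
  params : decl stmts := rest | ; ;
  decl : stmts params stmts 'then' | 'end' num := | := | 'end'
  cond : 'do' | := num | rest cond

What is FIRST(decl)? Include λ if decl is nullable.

{ 'do', 'end', :=, ;, num }

From decl : stmts params stmts 'then': stmts nullable, take FIRST(stmts) ∪ FIRST(params) = { 'do', 'end', :=, ;, num }.
decl : 'end' num := contributes {'end'}.
decl : := contributes {:=}.
decl : 'end' contributes {'end'}.
Union: FIRST(decl) = { 'do', 'end', :=, ;, num }.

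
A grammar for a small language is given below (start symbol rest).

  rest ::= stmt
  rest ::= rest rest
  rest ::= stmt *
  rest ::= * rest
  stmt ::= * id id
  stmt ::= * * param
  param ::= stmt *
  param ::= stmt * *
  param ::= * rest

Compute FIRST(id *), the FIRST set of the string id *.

id is a terminal; add {id} and stop.

{ id }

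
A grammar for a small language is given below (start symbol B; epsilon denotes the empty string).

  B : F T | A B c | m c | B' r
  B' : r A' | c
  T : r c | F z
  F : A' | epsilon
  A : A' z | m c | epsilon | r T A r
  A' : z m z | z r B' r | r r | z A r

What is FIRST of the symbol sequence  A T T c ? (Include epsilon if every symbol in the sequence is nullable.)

{ m, r, z }

Add FIRST(A)\{epsilon} = { m, r, z }; A is nullable, continue.
Add FIRST(T) = { r, z }; T is not nullable, stop.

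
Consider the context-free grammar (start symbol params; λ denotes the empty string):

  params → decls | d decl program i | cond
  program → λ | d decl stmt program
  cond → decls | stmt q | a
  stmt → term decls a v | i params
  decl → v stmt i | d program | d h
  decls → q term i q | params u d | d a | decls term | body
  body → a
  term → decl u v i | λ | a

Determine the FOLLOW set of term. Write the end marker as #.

In stmt → term decls a v: add FIRST(decls a v) = { a, d, i, q, v }.
In decls → q term i q: add FIRST(i q) = { i }.
In decls → decls term: term is at the end, add FOLLOW(decls) = { #, a, d, i, q, u, v }.
Union: FOLLOW(term) = { #, a, d, i, q, u, v }.

{ #, a, d, i, q, u, v }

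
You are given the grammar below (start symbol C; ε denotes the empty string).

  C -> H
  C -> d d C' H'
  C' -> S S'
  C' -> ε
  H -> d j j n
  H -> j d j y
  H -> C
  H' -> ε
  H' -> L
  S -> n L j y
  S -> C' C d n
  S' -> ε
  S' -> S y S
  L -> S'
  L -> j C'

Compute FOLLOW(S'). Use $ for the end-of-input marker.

{ $, d, j, n }

In C' -> S S': S' is at the end, add FOLLOW(C') = { $, d, j, n }.
In L -> S': S' is at the end, add FOLLOW(L) = { $, d, j }.
Union: FOLLOW(S') = { $, d, j, n }.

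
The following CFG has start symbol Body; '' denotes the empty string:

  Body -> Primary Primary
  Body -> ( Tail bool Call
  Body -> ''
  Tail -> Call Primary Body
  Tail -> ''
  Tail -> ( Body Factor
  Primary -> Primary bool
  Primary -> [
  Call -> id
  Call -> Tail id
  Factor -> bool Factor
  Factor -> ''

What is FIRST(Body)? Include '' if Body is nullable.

{ (, [, '' }

From Body -> Primary Primary: add FIRST(Primary) = { [ }.
Body -> ( Tail bool Call contributes {(}.
Body -> '' contributes ''.
Union: FIRST(Body) = { (, [, '' }.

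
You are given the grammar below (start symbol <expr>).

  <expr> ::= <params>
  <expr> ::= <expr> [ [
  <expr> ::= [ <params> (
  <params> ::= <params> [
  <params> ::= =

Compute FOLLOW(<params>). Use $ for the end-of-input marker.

In <expr> ::= <params>: <params> is at the end, add FOLLOW(<expr>) = { $, [ }.
In <expr> ::= [ <params> (: add FIRST(() = { ( }.
In <params> ::= <params> [: add FIRST([) = { [ }.
Union: FOLLOW(<params>) = { $, (, [ }.

{ $, (, [ }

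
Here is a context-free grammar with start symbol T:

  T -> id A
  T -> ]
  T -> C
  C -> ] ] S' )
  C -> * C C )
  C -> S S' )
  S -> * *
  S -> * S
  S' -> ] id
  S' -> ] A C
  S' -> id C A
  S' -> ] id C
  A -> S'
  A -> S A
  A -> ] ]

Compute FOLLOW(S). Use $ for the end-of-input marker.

{ *, ], id }

In C -> S S' ): add FIRST(S' )) = { ], id }.
In S -> * S: S is at the end, add FOLLOW(S) = { *, ], id }.
In A -> S A: add FIRST(A) = { *, ], id }.
Union: FOLLOW(S) = { *, ], id }.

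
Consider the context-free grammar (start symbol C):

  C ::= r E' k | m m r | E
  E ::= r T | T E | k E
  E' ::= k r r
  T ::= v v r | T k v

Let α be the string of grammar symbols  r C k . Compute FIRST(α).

{ r }

r is a terminal; add {r} and stop.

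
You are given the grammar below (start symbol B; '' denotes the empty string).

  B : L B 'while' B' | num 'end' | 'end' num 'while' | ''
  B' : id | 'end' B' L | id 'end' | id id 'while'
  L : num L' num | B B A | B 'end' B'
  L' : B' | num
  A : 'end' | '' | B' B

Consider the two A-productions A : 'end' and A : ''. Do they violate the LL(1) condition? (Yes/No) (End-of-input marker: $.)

FIRST('end') = { 'end' } and FIRST('') = { '' }.
The second alternative is nullable and FOLLOW(A) = { $, 'end', 'while', id, num } shares 'end' with FIRST of the first — conflict.

Yes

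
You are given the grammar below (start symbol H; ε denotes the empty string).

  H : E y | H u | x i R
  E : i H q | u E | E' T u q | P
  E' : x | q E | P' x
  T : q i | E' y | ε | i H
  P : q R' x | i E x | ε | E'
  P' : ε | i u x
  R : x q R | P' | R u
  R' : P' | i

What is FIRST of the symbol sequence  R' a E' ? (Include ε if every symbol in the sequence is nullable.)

Add FIRST(R')\{ε} = { i }; R' is nullable, continue.
a is a terminal; add {a} and stop.

{ a, i }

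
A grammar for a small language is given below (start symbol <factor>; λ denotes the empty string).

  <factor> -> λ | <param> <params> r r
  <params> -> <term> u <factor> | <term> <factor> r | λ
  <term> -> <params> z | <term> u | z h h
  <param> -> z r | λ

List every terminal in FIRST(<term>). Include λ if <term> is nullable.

From <term> -> <params> z: <params> nullable, take FIRST(<params>) ∪ {z} = { z }.
From <term> -> <term> u: add FIRST(<term>) = { z }.
<term> -> z h h contributes {z}.
Union: FIRST(<term>) = { z }.

{ z }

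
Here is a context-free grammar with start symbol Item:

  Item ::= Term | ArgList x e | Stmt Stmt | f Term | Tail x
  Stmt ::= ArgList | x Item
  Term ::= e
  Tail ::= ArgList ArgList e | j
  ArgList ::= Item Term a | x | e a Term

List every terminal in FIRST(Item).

{ e, f, j, x }

From Item ::= Term: add FIRST(Term) = { e }.
From Item ::= ArgList x e: add FIRST(ArgList) = { e, f, j, x }.
From Item ::= Stmt Stmt: add FIRST(Stmt) = { e, f, j, x }.
Item ::= f Term contributes {f}.
From Item ::= Tail x: add FIRST(Tail) = { e, f, j, x }.
Union: FIRST(Item) = { e, f, j, x }.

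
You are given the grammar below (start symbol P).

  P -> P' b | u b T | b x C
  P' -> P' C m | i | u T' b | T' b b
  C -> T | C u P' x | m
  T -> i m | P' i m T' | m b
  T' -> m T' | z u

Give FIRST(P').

{ i, m, u, z }

From P' -> P' C m: add FIRST(P') = { i, m, u, z }.
P' -> i contributes {i}.
P' -> u T' b contributes {u}.
From P' -> T' b b: add FIRST(T') = { m, z }.
Union: FIRST(P') = { i, m, u, z }.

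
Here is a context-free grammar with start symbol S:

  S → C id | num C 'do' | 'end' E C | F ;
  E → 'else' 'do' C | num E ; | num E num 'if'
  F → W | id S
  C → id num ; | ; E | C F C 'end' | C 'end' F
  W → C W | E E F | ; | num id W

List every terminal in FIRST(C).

{ ;, id }

C → id num ; contributes {id}.
C → ; E contributes {;}.
From C → C F C 'end': add FIRST(C) = { ;, id }.
From C → C 'end' F: add FIRST(C) = { ;, id }.
Union: FIRST(C) = { ;, id }.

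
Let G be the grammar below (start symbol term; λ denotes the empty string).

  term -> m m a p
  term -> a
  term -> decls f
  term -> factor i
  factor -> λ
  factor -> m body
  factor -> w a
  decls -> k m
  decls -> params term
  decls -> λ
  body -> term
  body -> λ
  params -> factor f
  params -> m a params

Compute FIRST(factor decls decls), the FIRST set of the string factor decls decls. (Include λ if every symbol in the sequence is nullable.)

{ f, k, m, w, λ }

Add FIRST(factor)\{λ} = { m, w }; factor is nullable, continue.
Add FIRST(decls)\{λ} = { f, k, m, w }; decls is nullable, continue.
Add FIRST(decls)\{λ} = { f, k, m, w }; decls is nullable, continue.
Every symbol is nullable, so include λ.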